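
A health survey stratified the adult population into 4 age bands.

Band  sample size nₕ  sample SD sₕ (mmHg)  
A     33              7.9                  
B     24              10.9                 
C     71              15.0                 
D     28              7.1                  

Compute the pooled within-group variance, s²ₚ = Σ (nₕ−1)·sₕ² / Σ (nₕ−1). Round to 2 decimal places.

143.69

Degrees of freedom: 32 + 23 + 70 + 27 = 152.
Σ(nₕ−1)sₕ² = 32·62.41 + 23·118.81 + 70·225 + 27·50.41 = 21840.82.
s²ₚ = 21840.82 / 152 = 143.6896... → 143.69.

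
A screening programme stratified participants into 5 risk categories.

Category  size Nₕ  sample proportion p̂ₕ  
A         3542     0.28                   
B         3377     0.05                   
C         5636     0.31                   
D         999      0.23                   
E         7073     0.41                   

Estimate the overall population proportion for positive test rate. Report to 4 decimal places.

Wₕ = Nₕ/N with N = 20627: 0.1717, 0.1637, 0.2732, 0.0484, 0.3429.
p̂_st = 0.1717·0.28 + 0.1637·0.05 + 0.2732·0.31 + 0.0484·0.23 + 0.3429·0.41 ≈ 0.292697... → 0.2927.

0.2927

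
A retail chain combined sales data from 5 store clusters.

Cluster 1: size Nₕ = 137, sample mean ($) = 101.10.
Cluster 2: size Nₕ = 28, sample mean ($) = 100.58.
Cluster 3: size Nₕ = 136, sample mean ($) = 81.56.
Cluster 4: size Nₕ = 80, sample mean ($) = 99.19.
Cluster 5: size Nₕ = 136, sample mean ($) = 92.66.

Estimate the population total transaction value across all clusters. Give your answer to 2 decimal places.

48296.06

Population total = Σ Nₕ·x̄ₕ (each stratum's size times its mean).
137·101.10 + 28·100.58 + 136·81.56 + 80·99.19 + 136·92.66 = 13850.7 + 2816.24 + 11092.16 + 7935.2 + 12601.76 = 48296.06.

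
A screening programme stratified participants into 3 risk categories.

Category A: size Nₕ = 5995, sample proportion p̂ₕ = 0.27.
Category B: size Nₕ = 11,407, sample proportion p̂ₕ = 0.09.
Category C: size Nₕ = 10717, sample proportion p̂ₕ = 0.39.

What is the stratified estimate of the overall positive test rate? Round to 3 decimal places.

N = 5995 + 11407 + 10717 = 28119.
Overall proportion = Σ (Nₕ/N)·p̂ₕ.
Σ Nₕp̂ₕ = 1618.65 + 1026.63 + 4179.63 = 6824.91.
6824.91 / 28119 = 0.24272... → 0.243.

0.243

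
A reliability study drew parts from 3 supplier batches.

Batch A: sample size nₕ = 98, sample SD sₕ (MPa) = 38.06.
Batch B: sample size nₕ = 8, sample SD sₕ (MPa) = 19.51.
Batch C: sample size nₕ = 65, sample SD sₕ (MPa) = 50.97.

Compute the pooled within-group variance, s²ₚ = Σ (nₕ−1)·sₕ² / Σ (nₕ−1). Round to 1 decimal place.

A: (98−1)·38.06² = 97·1448.5636 = 140510.6692
B: (8−1)·19.51² = 7·380.6401 = 2664.4807
C: (65−1)·50.97² = 64·2597.9409 = 166268.2176
Numerator = 309443.3675; denominator = Σ(nₕ−1) = 168.
s²ₚ = 309443.3675/168 = 1841.925... → 1841.9.

1841.9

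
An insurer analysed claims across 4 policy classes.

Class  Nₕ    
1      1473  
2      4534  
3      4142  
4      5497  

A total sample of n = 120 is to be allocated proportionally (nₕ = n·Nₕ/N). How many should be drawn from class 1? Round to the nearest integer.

11

N = 1473 + 4534 + 4142 + 5497 = 15646.
n_1 = 120·1473/15646 = 11.297... → 11.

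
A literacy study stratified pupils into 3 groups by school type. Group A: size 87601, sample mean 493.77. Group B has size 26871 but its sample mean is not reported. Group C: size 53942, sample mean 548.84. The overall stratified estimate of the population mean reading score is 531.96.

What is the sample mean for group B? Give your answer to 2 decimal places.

Σ Nₕx̄ₕ = N·μ, so 26871·x̄_B = 168414·531.96 − (87601·493.77 + 53942·548.84).
= 89589511.44 − 72860273.05 = 16729238.39.
x̄_B = 16729238.39 / 26871 = 622.5760... → 622.58.

622.58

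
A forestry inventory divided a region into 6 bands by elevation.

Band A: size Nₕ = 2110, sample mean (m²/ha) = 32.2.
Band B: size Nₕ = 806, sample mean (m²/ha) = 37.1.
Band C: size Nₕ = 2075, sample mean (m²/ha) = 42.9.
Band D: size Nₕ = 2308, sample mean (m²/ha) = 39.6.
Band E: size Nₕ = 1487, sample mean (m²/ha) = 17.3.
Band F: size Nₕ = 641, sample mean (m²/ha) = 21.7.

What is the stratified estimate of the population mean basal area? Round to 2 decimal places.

x̄_st = (Σ Nₕx̄ₕ) / (Σ Nₕ) = (2110·32.2 + 806·37.1 + 2075·42.9 + 2308·39.6 + 1487·17.3 + 641·21.7) / 9427
= 317893.7 / 9427 = 33.7216... → 33.72.

33.72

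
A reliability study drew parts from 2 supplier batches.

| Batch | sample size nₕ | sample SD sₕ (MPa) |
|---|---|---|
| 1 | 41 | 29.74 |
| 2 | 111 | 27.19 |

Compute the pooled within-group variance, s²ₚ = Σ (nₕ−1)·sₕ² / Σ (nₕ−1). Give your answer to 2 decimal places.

778.01

1: (41−1)·29.74² = 40·884.4676 = 35378.704
2: (111−1)·27.19² = 110·739.2961 = 81322.571
Numerator = 116701.275; denominator = Σ(nₕ−1) = 150.
s²ₚ = 116701.275/150 = 778.0085 → 778.01.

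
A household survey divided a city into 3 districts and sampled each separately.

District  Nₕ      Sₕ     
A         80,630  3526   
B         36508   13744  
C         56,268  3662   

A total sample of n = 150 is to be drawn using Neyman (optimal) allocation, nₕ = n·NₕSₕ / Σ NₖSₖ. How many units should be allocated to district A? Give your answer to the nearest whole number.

A: NₕSₕ = 80630·3526 = 284301380
B: NₕSₕ = 36508·13744 = 501765952
C: NₕSₕ = 56268·3662 = 206053416
Σ NₕSₕ = 992120748.
n_A = 150·284301380/992120748 = 42.984... → 43.

43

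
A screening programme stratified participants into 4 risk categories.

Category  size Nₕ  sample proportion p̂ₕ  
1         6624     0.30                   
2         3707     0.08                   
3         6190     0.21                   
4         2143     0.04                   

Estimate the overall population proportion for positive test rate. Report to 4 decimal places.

0.1966

Wₕ = Nₕ/N with N = 18664: 0.3549, 0.1986, 0.3317, 0.1148.
p̂_st = 0.3549·0.30 + 0.1986·0.08 + 0.3317·0.21 + 0.1148·0.04 ≈ 0.196602... → 0.1966.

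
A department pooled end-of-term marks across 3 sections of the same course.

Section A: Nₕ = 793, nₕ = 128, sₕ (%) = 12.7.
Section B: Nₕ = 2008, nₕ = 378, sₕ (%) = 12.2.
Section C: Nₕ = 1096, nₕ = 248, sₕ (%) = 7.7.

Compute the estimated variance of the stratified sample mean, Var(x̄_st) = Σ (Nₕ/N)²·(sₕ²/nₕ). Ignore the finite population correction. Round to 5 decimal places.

N = 3897. Term for each stratum: Wₕ²sₕ²/nₕ.
Var(x̄_st) = 0.05217747 + 0.10454288 + 0.01890994 = 0.17563029 → 0.17563.

0.17563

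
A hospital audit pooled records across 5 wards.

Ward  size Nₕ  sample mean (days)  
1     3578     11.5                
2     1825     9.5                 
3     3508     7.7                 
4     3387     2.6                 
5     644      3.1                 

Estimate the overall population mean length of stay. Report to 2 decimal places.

N = 3578 + 1825 + 3508 + 3387 + 644 = 12942.
The stratified mean weights each stratum mean by its population share Nₕ/N.
Σ Nₕx̄ₕ = 3578·11.5 + 1825·9.5 + 3508·7.7 + 3387·2.6 + 644·3.1 = 41147 + 17337.5 + 27011.6 + 8806.2 + 1996.4 = 96298.7.
Divide by N: 96298.7 / 12942 = 7.4408... → 7.44.

7.44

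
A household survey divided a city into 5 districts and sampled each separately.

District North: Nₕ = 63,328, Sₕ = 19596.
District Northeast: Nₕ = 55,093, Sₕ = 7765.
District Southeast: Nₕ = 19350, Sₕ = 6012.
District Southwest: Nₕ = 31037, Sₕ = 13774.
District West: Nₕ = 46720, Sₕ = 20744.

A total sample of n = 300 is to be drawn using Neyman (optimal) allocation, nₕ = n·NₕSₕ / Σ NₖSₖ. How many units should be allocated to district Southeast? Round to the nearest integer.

Σ NₕSₕ = 63328·19596 + 55093·7765 + 19350·6012 + 31037·13774 + 46720·20744 = 3181768151.
Share for Southeast: 116332200/3181768151 = 0.03656.
n_Southeast = 300 × 0.03656 = 10.969... → 11.

11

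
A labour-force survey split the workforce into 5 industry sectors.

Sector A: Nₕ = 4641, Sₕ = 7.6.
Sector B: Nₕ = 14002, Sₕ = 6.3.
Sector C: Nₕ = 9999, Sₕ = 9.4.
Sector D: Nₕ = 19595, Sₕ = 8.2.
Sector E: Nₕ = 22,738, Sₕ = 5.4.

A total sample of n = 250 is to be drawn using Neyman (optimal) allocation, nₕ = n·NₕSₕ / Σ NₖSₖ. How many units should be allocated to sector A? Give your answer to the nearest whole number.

18

Σ NₕSₕ = 4641·7.6 + 14002·6.3 + 9999·9.4 + 19595·8.2 + 22738·5.4 = 500939.
Share for A: 35271.6/500939 = 0.07041.
n_A = 250 × 0.07041 = 17.603... → 18.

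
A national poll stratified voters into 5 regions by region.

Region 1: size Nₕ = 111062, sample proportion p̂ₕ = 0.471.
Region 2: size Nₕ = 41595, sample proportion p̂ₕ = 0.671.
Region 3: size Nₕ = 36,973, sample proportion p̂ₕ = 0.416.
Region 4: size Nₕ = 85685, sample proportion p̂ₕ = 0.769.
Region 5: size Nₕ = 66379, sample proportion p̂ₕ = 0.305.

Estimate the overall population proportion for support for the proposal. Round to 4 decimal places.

0.5319

N = 111062 + 41595 + 36973 + 85685 + 66379 = 341694.
Overall proportion = Σ (Nₕ/N)·p̂ₕ.
Σ Nₕp̂ₕ = 52310.202 + 27910.245 + 15380.768 + 65891.765 + 20245.595 = 181738.575.
181738.575 / 341694 = 0.531875... → 0.5319.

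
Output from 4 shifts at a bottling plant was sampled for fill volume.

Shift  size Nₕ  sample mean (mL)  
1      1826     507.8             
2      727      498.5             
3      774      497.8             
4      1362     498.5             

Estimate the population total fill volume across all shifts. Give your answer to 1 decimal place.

2353906.5

Estimate total by summing Nₕ·x̄ₕ over strata.
1826·507.8 + 727·498.5 + 774·497.8 + 1362·498.5 = 927242.8 + 362409.5 + 385297.2 + 678957 = 2353906.5.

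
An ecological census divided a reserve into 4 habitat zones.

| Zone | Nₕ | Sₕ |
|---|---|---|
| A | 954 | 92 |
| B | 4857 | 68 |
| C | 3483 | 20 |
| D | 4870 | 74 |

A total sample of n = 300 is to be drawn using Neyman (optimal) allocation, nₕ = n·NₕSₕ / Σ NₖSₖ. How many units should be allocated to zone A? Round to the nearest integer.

Σ NₕSₕ = 954·92 + 4857·68 + 3483·20 + 4870·74 = 848084.
Share for A: 87768/848084 = 0.10349.
n_A = 300 × 0.10349 = 31.047... → 31.

31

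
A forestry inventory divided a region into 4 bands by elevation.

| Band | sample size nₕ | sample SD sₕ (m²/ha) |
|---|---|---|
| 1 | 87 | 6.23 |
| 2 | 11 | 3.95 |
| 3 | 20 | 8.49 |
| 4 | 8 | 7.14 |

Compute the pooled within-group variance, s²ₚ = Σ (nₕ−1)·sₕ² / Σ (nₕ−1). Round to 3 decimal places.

42.789

1: (87−1)·6.23² = 86·38.8129 = 3337.9094
2: (11−1)·3.95² = 10·15.6025 = 156.025
3: (20−1)·8.49² = 19·72.0801 = 1369.5219
4: (8−1)·7.14² = 7·50.9796 = 356.8572
Numerator = 5220.3135; denominator = Σ(nₕ−1) = 122.
s²ₚ = 5220.3135/122 = 42.78945... → 42.789.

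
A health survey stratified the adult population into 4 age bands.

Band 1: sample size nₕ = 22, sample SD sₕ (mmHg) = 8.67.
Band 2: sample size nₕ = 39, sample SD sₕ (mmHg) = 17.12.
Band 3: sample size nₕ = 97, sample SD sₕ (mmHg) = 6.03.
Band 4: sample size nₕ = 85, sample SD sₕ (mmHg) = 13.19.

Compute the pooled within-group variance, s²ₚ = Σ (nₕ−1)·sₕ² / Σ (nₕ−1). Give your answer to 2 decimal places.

Degrees of freedom: 21 + 38 + 96 + 84 = 239.
Σ(nₕ−1)sₕ² = 21·75.1689 + 38·293.0944 + 96·36.3609 + 84·173.9761 = 30820.7729.
s²ₚ = 30820.7729 / 239 = 128.9572... → 128.96.

128.96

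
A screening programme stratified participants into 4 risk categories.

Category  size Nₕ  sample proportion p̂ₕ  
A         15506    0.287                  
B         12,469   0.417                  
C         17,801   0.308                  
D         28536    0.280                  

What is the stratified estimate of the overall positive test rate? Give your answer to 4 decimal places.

Wₕ = Nₕ/N with N = 74312: 0.2087, 0.1678, 0.2395, 0.3840.
p̂_st = 0.2087·0.287 + 0.1678·0.417 + 0.2395·0.308 + 0.3840·0.280 ≈ 0.311155... → 0.3112.

0.3112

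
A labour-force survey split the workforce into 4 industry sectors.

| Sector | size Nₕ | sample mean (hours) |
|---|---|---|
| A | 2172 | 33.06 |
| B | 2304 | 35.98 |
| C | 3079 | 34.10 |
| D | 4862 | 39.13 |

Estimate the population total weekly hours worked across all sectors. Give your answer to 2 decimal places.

449948.20

A: 2172·33.06 = 71806.32
B: 2304·35.98 = 82897.92
C: 3079·34.10 = 104993.9
D: 4862·39.13 = 190250.06
τ̂ = Σ Nₕx̄ₕ = 449948.20.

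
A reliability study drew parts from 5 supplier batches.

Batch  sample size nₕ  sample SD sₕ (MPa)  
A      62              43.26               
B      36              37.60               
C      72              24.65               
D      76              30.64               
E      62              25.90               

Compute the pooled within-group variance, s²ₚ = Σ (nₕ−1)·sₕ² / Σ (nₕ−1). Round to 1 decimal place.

A: (62−1)·43.26² = 61·1871.4276 = 114157.0836
B: (36−1)·37.60² = 35·1413.76 = 49481.6
C: (72−1)·24.65² = 71·607.6225 = 43141.1975
D: (76−1)·30.64² = 75·938.8096 = 70410.72
E: (62−1)·25.90² = 61·670.81 = 40919.41
Numerator = 318110.0111; denominator = Σ(nₕ−1) = 303.
s²ₚ = 318110.0111/303 = 1049.868... → 1049.9.

1049.9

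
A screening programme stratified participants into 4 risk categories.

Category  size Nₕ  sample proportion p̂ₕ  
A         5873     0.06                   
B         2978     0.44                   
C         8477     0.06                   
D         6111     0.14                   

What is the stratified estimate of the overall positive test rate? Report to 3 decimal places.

0.129

Wₕ = Nₕ/N with N = 23439: 0.2506, 0.1271, 0.3617, 0.2607.
p̂_st = 0.2506·0.06 + 0.1271·0.44 + 0.3617·0.06 + 0.2607·0.14 ≈ 0.12914... → 0.129.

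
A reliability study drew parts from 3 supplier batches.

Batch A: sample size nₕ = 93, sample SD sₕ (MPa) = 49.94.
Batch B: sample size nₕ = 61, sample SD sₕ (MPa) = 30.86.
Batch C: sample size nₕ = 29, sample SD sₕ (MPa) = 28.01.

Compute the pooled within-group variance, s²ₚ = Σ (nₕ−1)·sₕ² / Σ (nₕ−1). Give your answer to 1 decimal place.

Degrees of freedom: 92 + 60 + 28 = 180.
Σ(nₕ−1)sₕ² = 92·2494.0036 + 60·952.3396 + 28·784.5601 = 308556.39.
s²ₚ = 308556.39 / 180 = 1714.202... → 1714.2.

1714.2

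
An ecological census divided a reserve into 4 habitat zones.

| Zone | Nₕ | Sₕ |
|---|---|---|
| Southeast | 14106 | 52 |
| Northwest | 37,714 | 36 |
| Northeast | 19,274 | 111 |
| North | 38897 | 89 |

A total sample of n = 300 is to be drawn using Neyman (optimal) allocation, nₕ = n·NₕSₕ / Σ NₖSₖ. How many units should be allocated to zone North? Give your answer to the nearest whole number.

135

Southeast: NₕSₕ = 14106·52 = 733512
Northwest: NₕSₕ = 37714·36 = 1357704
Northeast: NₕSₕ = 19274·111 = 2139414
North: NₕSₕ = 38897·89 = 3461833
Σ NₕSₕ = 7692463.
n_North = 300·3461833/7692463 = 135.009... → 135.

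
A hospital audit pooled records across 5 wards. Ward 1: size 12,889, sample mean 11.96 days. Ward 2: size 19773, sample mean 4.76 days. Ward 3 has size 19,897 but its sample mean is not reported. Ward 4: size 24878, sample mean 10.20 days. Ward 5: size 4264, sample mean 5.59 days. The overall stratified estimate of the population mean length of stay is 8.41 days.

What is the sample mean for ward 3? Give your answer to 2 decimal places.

8.10

N = 12889 + 19773 + 19897 + 24878 + 4264 = 81701.
Overall total = μ·N = 8.41·81701 = 687105.41.
Subtract the known strata: 12889·11.96 + 19773·4.76 + 24878·10.20 + 4264·5.59 = 525863.28.
Remaining total for ward 3: 687105.41 − 525863.28 = 161242.13.
Divide by its size: 161242.13 / 19897 = 8.1038... → 8.10.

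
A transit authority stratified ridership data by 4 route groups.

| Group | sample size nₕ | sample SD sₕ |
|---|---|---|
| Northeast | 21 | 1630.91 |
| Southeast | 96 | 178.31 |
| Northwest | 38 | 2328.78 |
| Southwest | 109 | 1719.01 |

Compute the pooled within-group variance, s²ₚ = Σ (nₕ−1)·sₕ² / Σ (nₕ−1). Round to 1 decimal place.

Degrees of freedom: 20 + 95 + 37 + 108 = 260.
Σ(nₕ−1)sₕ² = 20·2659867.4281 + 95·31794.4561 + 37·5423216.2884 + 108·2954995.3801 = 576016325.6131.
s²ₚ = 576016325.6131 / 260 = 2215447.406... → 2215447.4.

2215447.4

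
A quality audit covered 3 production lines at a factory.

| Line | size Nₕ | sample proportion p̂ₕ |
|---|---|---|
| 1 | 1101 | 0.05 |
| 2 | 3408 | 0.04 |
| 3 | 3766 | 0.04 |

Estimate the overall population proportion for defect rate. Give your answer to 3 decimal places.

0.041

N = 1101 + 3408 + 3766 = 8275.
Overall proportion = Σ (Nₕ/N)·p̂ₕ.
Σ Nₕp̂ₕ = 55.05 + 136.32 + 150.64 = 342.01.
342.01 / 8275 = 0.04133... → 0.041.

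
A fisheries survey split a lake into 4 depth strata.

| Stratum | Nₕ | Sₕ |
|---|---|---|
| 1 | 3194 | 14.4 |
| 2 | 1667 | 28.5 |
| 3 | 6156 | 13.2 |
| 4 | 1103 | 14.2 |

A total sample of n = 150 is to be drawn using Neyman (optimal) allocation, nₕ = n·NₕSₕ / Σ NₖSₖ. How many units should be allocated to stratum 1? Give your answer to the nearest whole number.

36

Σ NₕSₕ = 3194·14.4 + 1667·28.5 + 6156·13.2 + 1103·14.2 = 190424.9.
Share for 1: 45993.6/190424.9 = 0.24153.
n_1 = 150 × 0.24153 = 36.230... → 36.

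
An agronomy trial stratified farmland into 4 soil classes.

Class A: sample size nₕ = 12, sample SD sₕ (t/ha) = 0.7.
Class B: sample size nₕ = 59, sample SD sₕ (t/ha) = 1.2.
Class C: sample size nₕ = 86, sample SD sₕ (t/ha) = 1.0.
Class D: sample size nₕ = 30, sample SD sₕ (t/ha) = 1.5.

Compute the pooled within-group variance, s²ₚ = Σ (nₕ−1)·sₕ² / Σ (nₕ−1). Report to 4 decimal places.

Degrees of freedom: 11 + 58 + 85 + 29 = 183.
Σ(nₕ−1)sₕ² = 11·0.49 + 58·1.44 + 85·1 + 29·2.25 = 239.16.
s²ₚ = 239.16 / 183 = 1.306885... → 1.3069.

1.3069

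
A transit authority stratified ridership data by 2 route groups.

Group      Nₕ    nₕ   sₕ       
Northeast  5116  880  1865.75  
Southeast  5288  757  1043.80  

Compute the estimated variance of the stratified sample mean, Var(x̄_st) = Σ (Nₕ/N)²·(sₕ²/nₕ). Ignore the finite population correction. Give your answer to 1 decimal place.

N = 10404; Wₕ = Nₕ/N.
group Northeast: (5116/10404)²·1865.75²/880 = 956.4992
group Southeast: (5288/10404)²·1043.80²/757 = 371.8099
Sum = 1328.3091 → 1328.3.

1328.3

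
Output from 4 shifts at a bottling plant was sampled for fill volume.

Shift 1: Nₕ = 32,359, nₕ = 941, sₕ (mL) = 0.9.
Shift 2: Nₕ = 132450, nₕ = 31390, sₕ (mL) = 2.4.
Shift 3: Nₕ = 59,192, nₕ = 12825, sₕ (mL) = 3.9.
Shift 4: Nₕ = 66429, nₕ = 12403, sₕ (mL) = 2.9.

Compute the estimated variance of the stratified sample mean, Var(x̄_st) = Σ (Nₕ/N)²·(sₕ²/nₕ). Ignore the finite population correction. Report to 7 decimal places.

0.0001336

N = 290430; Wₕ = Nₕ/N.
shift 1: (32359/290430)²·0.9²/941 = 0.0000106857
shift 2: (132450/290430)²·2.4²/31390 = 0.0000381638
shift 3: (59192/290430)²·3.9²/12825 = 0.0000492623
shift 4: (66429/290430)²·2.9²/12403 = 0.0000354733
Sum = 0.0001335852 → 0.0001336.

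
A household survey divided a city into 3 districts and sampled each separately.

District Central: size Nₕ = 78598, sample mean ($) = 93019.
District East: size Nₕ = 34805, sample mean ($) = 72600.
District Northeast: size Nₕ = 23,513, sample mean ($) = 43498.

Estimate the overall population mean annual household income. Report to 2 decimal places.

N = 78598 + 34805 + 23513 = 136916.
Weight each subgroup mean by Nₕ/N and sum.
Σ Nₕx̄ₕ = 78598·93019 + 34805·72600 + 23513·43498 = 7311107362 + 2526843000 + 1022768474 = 10860718836.
Divide by N: 10860718836 / 136916 = 79323.9566... → 79323.96.

79323.96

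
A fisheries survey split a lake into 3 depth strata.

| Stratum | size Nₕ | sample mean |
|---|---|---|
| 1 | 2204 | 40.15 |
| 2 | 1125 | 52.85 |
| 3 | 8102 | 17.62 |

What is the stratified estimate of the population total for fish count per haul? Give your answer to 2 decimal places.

290704.09

1: 2204·40.15 = 88490.6
2: 1125·52.85 = 59456.25
3: 8102·17.62 = 142757.24
τ̂ = Σ Nₕx̄ₕ = 290704.09.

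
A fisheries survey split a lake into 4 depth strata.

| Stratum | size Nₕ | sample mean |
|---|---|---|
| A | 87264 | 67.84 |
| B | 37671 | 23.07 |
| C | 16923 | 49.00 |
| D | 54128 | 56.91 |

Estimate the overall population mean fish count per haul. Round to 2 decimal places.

x̄_st = (Σ Nₕx̄ₕ) / (Σ Nₕ) = (87264·67.84 + 37671·23.07 + 16923·49.00 + 54128·56.91) / 195986
= 10698711.21 / 195986 = 54.5892... → 54.59.

54.59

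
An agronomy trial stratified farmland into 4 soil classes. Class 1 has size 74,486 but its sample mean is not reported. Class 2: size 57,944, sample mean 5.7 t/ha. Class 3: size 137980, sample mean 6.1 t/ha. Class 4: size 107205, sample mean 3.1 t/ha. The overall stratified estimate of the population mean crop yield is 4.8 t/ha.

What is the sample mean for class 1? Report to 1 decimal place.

4.1

Σ Nₕx̄ₕ = N·μ, so 74486·x̄_1 = 377615·4.8 − (57944·5.7 + 137980·6.1 + 107205·3.1).
= 1812552 − 1504294.3 = 308257.7.
x̄_1 = 308257.7 / 74486 = 4.138... → 4.1.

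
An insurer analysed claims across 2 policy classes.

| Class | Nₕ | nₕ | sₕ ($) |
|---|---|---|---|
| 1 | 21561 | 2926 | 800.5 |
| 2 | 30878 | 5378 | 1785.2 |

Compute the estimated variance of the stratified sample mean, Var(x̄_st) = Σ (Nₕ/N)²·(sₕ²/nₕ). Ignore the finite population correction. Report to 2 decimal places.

N = 52439; Wₕ = Nₕ/N.
class 1: (21561/52439)²·800.5²/2926 = 37.02349
class 2: (30878/52439)²·1785.2²/5378 = 205.46719
Sum = 242.49068 → 242.49.

242.49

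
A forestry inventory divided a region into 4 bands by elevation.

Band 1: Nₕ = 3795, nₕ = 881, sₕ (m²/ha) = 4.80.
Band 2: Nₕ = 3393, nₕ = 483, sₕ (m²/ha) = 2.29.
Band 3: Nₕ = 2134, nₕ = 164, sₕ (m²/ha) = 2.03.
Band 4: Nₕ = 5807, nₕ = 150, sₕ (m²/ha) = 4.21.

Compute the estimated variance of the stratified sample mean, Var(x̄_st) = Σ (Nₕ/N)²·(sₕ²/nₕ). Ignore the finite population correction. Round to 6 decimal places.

N = 15129; Wₕ = Nₕ/N.
band 1: (3795/15129)²·4.80²/881 = 0.001645545
band 2: (3393/15129)²·2.29²/483 = 0.000546099
band 3: (2134/15129)²·2.03²/164 = 0.000499939
band 4: (5807/15129)²·4.21²/150 = 0.017408291
Sum = 0.020099873 → 0.020100.

0.020100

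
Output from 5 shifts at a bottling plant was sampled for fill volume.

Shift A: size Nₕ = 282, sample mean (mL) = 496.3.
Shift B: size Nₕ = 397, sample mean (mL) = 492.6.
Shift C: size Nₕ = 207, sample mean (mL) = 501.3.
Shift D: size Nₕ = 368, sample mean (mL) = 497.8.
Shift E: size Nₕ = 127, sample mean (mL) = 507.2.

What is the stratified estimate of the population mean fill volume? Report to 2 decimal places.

497.39

N = 1381; weights Wₕ = Nₕ/N = (0.2042, 0.2875, 0.1499, 0.2665, 0.0920).
x̄_st = Σ Wₕ·x̄ₕ = 0.2042·496.3 + 0.2875·492.6 + 0.1499·501.3 + 0.2665·497.8 + 0.0920·507.2 ≈ 497.3879...
→ 497.39.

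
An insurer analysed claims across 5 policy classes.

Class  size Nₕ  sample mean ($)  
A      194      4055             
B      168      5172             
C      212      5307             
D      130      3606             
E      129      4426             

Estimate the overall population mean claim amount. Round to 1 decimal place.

4586.3

N = 833; weights Wₕ = Nₕ/N = (0.2329, 0.2017, 0.2545, 0.1561, 0.1549).
x̄_st = Σ Wₕ·x̄ₕ = 0.2329·4055 + 0.2017·5172 + 0.2545·5307 + 0.1561·3606 + 0.1549·4426 ≈ 4586.295...
→ 4586.3.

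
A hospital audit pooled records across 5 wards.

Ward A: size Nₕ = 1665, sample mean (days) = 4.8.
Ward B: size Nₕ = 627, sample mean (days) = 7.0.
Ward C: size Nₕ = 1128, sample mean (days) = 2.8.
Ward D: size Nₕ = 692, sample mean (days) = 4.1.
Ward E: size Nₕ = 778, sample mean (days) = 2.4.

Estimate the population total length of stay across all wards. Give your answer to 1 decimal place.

20243.8

Population total = Σ Nₕ·x̄ₕ (each stratum's size times its mean).
1665·4.8 + 627·7.0 + 1128·2.8 + 692·4.1 + 778·2.4 = 7992 + 4389 + 3158.4 + 2837.2 + 1867.2 = 20243.8.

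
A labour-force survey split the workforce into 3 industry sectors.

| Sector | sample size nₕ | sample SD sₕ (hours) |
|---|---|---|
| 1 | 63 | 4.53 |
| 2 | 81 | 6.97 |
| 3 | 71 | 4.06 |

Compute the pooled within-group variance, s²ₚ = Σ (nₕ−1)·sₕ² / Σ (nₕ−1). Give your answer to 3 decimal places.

Degrees of freedom: 62 + 80 + 70 = 212.
Σ(nₕ−1)sₕ² = 62·20.5209 + 80·48.5809 + 70·16.4836 = 6312.6198.
s²ₚ = 6312.6198 / 212 = 29.77651... → 29.777.

29.777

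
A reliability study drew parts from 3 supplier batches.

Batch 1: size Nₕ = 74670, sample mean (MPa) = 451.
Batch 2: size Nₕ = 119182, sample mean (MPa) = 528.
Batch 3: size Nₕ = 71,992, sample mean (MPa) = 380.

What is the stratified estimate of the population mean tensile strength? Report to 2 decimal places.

x̄_st = (Σ Nₕx̄ₕ) / (Σ Nₕ) = (74670·451 + 119182·528 + 71992·380) / 265844
= 123961226 / 265844 = 466.2931... → 466.29.

466.29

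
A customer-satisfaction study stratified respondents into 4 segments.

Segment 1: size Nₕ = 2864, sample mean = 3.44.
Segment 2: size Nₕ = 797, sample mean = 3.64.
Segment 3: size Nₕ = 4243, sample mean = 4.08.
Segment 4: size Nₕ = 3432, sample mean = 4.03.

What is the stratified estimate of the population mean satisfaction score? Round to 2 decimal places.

3.87

N = 11336; weights Wₕ = Nₕ/N = (0.2526, 0.0703, 0.3743, 0.3028).
x̄_st = Σ Wₕ·x̄ₕ = 0.2526·3.44 + 0.0703·3.64 + 0.3743·4.08 + 0.3028·4.03 ≈ 3.8722...
→ 3.87.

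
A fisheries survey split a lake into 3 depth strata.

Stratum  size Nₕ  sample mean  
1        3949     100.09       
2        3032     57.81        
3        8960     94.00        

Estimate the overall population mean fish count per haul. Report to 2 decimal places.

88.63

N = 15941; weights Wₕ = Nₕ/N = (0.2477, 0.1902, 0.5621).
x̄_st = Σ Wₕ·x̄ₕ = 0.2477·100.09 + 0.1902·57.81 + 0.5621·94.00 ≈ 88.6253...
→ 88.63.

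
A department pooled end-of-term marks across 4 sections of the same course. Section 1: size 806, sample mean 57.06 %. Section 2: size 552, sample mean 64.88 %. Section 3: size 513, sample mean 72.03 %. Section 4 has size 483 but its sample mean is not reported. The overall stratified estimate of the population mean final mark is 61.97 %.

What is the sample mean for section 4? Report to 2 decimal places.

56.15

Σ Nₕx̄ₕ = N·μ, so 483·x̄_4 = 2354·61.97 − (806·57.06 + 552·64.88 + 513·72.03).
= 145877.38 − 118755.51 = 27121.87.
x̄_4 = 27121.87 / 483 = 56.1529... → 56.15.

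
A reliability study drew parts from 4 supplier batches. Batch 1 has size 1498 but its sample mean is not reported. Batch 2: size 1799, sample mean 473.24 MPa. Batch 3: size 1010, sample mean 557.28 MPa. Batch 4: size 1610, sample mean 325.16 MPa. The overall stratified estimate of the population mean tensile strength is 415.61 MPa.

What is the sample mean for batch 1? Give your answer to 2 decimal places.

348.09

N = 1498 + 1799 + 1010 + 1610 = 5917.
Overall total = μ·N = 415.61·5917 = 2459164.37.
Subtract the known strata: 1799·473.24 + 1010·557.28 + 1610·325.16 = 1937719.16.
Remaining total for batch 1: 2459164.37 − 1937719.16 = 521445.21.
Divide by its size: 521445.21 / 1498 = 348.0943... → 348.09.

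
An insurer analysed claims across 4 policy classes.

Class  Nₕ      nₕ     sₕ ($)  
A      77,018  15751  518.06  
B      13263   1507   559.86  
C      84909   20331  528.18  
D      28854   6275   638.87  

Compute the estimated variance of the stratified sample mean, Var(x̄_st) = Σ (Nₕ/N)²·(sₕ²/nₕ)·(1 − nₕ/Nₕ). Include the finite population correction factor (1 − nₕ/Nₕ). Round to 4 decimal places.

5.5351

N = 204044; Wₕ = Nₕ/N.
class A: (77018/204044)²·518.06²/15751·(1 − 15751/77018) = 1.9311819
class B: (13263/204044)²·559.86²/1507·(1 − 1507/13263) = 0.7789316
class C: (84909/204044)²·528.18²/20331·(1 − 20331/84909) = 1.8071567
class D: (28854/204044)²·638.87²/6275·(1 − 6275/28854) = 1.0178279
Sum = 5.5350981 → 5.5351.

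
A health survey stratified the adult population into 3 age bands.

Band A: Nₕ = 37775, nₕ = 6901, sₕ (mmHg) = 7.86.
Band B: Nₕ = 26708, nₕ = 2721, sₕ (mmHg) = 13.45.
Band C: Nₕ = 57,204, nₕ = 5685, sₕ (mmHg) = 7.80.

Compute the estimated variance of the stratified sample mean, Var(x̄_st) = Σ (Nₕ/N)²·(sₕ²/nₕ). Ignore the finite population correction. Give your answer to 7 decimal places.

N = 121687. Term for each stratum: Wₕ²sₕ²/nₕ.
Var(x̄_st) = 0.0008626878 + 0.0032026567 + 0.0023649565 = 0.0064303010 → 0.0064303.

0.0064303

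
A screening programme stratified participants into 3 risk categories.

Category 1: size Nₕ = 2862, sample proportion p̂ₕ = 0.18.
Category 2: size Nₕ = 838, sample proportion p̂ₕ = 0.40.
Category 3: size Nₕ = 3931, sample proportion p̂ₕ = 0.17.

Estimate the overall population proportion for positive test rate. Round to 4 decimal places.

0.1990

Wₕ = Nₕ/N with N = 7631: 0.3750, 0.1098, 0.5151.
p̂_st = 0.3750·0.18 + 0.1098·0.40 + 0.5151·0.17 ≈ 0.199008... → 0.1990.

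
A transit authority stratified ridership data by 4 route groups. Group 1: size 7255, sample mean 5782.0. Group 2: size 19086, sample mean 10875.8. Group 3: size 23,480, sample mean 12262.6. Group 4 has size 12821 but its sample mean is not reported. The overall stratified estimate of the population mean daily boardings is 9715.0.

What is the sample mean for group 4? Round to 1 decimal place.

N = 7255 + 19086 + 23480 + 12821 = 62642.
Overall total = μ·N = 9715.0·62642 = 608567030.
Subtract the known strata: 7255·5782.0 + 19086·10875.8 + 23480·12262.6 = 537449776.8.
Remaining total for group 4: 608567030 − 537449776.8 = 71117253.2.
Divide by its size: 71117253.2 / 12821 = 5546.935... → 5546.9.

5546.9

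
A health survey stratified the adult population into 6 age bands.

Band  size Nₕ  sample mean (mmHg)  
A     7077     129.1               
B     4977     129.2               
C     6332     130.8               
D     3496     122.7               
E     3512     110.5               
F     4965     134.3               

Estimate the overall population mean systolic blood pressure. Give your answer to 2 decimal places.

N = 7077 + 4977 + 6332 + 3496 + 3512 + 4965 = 30359.
Weight each subgroup mean by Nₕ/N and sum.
Σ Nₕx̄ₕ = 7077·129.1 + 4977·129.2 + 6332·130.8 + 3496·122.7 + 3512·110.5 + 4965·134.3 = 913640.7 + 643028.4 + 828225.6 + 428959.2 + 388076 + 666799.5 = 3868729.4.
Divide by N: 3868729.4 / 30359 = 127.4327... → 127.43.

127.43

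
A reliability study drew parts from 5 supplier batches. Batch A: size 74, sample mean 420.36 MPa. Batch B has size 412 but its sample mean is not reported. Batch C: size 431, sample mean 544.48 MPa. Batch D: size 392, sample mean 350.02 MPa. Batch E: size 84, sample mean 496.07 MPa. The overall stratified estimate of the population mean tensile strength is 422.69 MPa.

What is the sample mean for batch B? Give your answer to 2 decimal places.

349.88

N = 74 + 412 + 431 + 392 + 84 = 1393.
Overall total = μ·N = 422.69·1393 = 588807.17.
Subtract the known strata: 74·420.36 + 431·544.48 + 392·350.02 + 84·496.07 = 444655.24.
Remaining total for batch B: 588807.17 − 444655.24 = 144151.93.
Divide by its size: 144151.93 / 412 = 349.8833... → 349.88.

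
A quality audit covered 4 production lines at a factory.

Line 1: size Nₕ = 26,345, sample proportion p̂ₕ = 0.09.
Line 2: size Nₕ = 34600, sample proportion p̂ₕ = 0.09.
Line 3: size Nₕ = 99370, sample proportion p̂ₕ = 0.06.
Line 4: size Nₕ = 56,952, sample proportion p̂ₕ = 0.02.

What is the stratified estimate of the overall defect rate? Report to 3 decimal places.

0.058

Wₕ = Nₕ/N with N = 217267: 0.1213, 0.1593, 0.4574, 0.2621.
p̂_st = 0.1213·0.09 + 0.1593·0.09 + 0.4574·0.06 + 0.2621·0.02 ≈ 0.05793... → 0.058.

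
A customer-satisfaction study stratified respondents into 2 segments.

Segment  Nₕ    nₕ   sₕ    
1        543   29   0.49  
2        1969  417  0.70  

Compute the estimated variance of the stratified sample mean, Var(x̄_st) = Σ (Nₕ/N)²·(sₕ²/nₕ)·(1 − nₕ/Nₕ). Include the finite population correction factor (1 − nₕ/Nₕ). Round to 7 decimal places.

N = 2512; Wₕ = Nₕ/N.
segment 1: (543/2512)²·0.49²/29·(1 − 29/543) = 0.0003661996
segment 2: (1969/2512)²·0.70²/417·(1 − 417/1969) = 0.0005690602
Sum = 0.0009352597 → 0.0009353.

0.0009353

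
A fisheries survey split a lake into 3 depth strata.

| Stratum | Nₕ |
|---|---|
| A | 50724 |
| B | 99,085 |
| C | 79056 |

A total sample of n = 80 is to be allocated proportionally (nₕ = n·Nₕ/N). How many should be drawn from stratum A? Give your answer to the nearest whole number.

18

Share of stratum A = 50724/228865 = 0.22163.
Allocate 80 × 0.22163 = 17.731... → 18.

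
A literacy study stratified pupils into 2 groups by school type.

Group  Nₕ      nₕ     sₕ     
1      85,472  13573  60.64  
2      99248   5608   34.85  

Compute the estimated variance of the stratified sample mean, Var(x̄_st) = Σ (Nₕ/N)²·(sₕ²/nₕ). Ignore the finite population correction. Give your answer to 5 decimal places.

0.12052

N = 184720. Term for each stratum: Wₕ²sₕ²/nₕ.
Var(x̄_st) = 0.05800460 + 0.06251918 = 0.12052378 → 0.12052.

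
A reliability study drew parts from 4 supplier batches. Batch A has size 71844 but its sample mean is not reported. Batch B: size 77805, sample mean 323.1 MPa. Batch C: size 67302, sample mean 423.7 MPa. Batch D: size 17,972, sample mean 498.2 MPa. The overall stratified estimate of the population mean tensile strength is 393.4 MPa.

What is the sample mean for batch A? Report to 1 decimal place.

N = 71844 + 77805 + 67302 + 17972 = 234923.
Overall total = μ·N = 393.4·234923 = 92418708.2.
Subtract the known strata: 77805·323.1 + 67302·423.7 + 17972·498.2 = 62608303.3.
Remaining total for batch A: 92418708.2 − 62608303.3 = 29810404.9.
Divide by its size: 29810404.9 / 71844 = 414.932... → 414.9.

414.9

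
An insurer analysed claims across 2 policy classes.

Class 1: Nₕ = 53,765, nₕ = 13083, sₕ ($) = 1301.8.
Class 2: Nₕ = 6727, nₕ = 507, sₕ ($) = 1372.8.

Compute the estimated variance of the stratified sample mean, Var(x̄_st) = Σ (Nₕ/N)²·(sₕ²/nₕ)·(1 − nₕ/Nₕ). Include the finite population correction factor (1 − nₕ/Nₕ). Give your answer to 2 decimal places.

119.93

N = 60492. Term for each stratum: Wₕ²sₕ²/nₕ·(1−nₕ/Nₕ).
Var(x̄_st) = 77.42608 + 42.50329 = 119.92936 → 119.93.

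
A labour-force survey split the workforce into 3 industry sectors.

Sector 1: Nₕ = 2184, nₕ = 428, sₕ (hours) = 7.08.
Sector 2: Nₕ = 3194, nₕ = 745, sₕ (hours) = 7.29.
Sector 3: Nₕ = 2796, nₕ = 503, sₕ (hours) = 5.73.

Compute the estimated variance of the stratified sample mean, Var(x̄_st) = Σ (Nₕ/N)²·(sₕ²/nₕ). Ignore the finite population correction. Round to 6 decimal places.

N = 8174. Term for each stratum: Wₕ²sₕ²/nₕ.
Var(x̄_st) = 0.008361010 + 0.010891792 + 0.007637414 = 0.026890216 → 0.026890.

0.026890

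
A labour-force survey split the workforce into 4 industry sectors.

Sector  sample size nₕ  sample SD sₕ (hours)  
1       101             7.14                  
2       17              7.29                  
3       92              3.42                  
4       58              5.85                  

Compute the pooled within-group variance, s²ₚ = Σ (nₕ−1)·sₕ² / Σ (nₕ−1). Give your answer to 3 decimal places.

Degrees of freedom: 100 + 16 + 91 + 57 = 264.
Σ(nₕ−1)sₕ² = 100·50.9796 + 16·53.1441 + 91·11.6964 + 57·34.2225 = 8963.3205.
s²ₚ = 8963.3205 / 264 = 33.95197... → 33.952.

33.952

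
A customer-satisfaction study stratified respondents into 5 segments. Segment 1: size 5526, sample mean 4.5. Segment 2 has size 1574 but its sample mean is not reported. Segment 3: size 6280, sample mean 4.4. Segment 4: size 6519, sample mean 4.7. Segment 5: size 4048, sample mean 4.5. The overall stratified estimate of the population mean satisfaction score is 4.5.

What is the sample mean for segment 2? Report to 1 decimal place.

Σ Nₕx̄ₕ = N·μ, so 1574·x̄_2 = 23947·4.5 − (5526·4.5 + 6280·4.4 + 6519·4.7 + 4048·4.5).
= 107761.5 − 101354.3 = 6407.2.
x̄_2 = 6407.2 / 1574 = 4.071... → 4.1.

4.1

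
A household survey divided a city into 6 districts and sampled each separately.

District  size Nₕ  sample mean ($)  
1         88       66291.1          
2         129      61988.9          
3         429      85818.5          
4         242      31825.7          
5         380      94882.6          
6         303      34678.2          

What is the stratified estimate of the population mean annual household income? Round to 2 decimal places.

66779.77

N = 1571; weights Wₕ = Nₕ/N = (0.0560, 0.0821, 0.2731, 0.1540, 0.2419, 0.1929).
x̄_st = Σ Wₕ·x̄ₕ = 0.0560·66291.1 + 0.0821·61988.9 + 0.2731·85818.5 + 0.1540·31825.7 + 0.2419·94882.6 + 0.1929·34678.2 ≈ 66779.7730...
→ 66779.77.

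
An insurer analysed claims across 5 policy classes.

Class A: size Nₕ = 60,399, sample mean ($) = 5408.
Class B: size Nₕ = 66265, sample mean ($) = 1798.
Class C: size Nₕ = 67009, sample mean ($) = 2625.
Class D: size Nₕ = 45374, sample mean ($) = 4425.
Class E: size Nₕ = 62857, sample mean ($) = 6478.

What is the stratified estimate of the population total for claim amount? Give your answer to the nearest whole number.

A: 60399·5408 = 326637792
B: 66265·1798 = 119144470
C: 67009·2625 = 175898625
D: 45374·4425 = 200779950
E: 62857·6478 = 407187646
τ̂ = Σ Nₕx̄ₕ = 1229648483.

1229648483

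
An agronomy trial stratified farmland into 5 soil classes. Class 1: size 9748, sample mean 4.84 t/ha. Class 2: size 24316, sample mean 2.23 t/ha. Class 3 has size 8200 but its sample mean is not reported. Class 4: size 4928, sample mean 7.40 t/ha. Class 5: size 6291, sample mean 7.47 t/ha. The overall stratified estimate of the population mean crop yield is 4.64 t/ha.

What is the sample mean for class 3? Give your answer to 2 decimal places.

Σ Nₕx̄ₕ = N·μ, so 8200·x̄_3 = 53483·4.64 − (9748·4.84 + 24316·2.23 + 4928·7.40 + 6291·7.47).
= 248161.12 − 184865.97 = 63295.15.
x̄_3 = 63295.15 / 8200 = 7.7189... → 7.72.

7.72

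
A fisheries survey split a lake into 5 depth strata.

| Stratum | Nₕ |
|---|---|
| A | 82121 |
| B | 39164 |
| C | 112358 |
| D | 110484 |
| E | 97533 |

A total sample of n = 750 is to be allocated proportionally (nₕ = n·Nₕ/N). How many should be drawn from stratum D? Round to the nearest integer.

N = 82121 + 39164 + 112358 + 110484 + 97533 = 441660.
n_D = 750·110484/441660 = 187.617... → 188.

188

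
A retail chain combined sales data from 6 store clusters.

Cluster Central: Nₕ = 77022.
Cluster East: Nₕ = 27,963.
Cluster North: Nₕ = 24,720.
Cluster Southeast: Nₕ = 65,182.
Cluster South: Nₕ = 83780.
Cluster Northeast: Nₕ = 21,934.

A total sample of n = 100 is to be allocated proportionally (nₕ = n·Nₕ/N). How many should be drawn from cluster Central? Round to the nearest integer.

26

N = 77022 + 27963 + 24720 + 65182 + 83780 + 21934 = 300601.
n_Central = 100·77022/300601 = 25.623... → 26.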